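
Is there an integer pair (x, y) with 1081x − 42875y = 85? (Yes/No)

gcd(1081, 42875): 42875 = 39·1081 + 716; 1081 = 1·716 + 365; 716 = 1·365 + 351; 365 = 1·351 + 14; 351 = 25·14 + 1; 14 = 14·1 + 0 → 1
1 divides 85, so a solution exists.

Yes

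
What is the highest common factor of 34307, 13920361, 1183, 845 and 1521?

gcd(34307, 13920361): 13920361 = 405·34307 + 26026; 34307 = 1·26026 + 8281; 26026 = 3·8281 + 1183; 8281 = 7·1183 + 0 → 1183
gcd(1183, 1183): 1183 = 1·1183 + 0 → 1183
gcd(1183, 845): 1183 = 1·845 + 338; 845 = 2·338 + 169; 338 = 2·169 + 0 → 169
gcd(169, 1521): 1521 = 9·169 + 0 → 169

169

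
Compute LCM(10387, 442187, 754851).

631401912609

10387 = 13 · 17 · 47; 442187 = 17 · 19 · 37²; 754851 = 3 · 17 · 19² · 41
lcm takes max exponent of each prime: 3 · 13 · 17 · 19² · 37² · 41 · 47 = 631401912609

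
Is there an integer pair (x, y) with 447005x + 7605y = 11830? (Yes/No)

Yes

By Bézout, 447005x + 7605y = 11830 has integer solutions iff gcd(447005, 7605) | 11830.
Euclid: 447005 = 58·7605 + 5915; 7605 = 1·5915 + 1690; 5915 = 3·1690 + 845; 1690 = 2·845 + 0. gcd = 845; 11830 mod 845 = 0. Yes.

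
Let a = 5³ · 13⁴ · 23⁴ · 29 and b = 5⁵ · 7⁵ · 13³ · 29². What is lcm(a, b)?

max exponent per prime: 5⁵ · 7⁵ · 13⁴ · 23⁴ · 29² = 353037607148407146875

353037607148407146875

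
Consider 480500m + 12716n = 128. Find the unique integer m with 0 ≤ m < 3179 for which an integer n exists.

gcd(480500, 12716) = 4 (Euclid: 480500 = 37·12716 + 10008; 12716 = 1·10008 + 2708; 10008 = 3·2708 + 1884; 2708 = 1·1884 + 824; 1884 = 2·824 + 236; 824 = 3·236 + 116; 236 = 2·116 + 4; 116 = 29·4 + 0), and 4 | 128.
Extended Euclid: 480500·(108) + 12716·(-4081) = 4. Scale by 32: m₀ = 3456.
General solution m = m₀ + 3179t; reducing mod 3179 gives m = 277 (and n = -10467).

277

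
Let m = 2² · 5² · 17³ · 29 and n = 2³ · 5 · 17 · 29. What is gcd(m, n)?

min exponent per shared prime: 2² · 5 · 17 · 29 = 9860

9860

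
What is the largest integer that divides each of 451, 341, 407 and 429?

gcd(451, 341): 451 = 1·341 + 110; 341 = 3·110 + 11; 110 = 10·11 + 0 → 11
gcd(11, 407): 407 = 37·11 + 0 → 11
gcd(11, 429): 429 = 39·11 + 0 → 11

11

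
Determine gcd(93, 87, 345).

gcd(93, 87): 93 = 1·87 + 6; 87 = 14·6 + 3; 6 = 2·3 + 0 → 3
gcd(3, 345): 345 = 115·3 + 0 → 3

3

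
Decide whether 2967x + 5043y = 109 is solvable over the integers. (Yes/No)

No

By Bézout, 2967x + 5043y = 109 has integer solutions iff gcd(2967, 5043) | 109.
Euclid: 5043 = 1·2967 + 2076; 2967 = 1·2076 + 891; 2076 = 2·891 + 294; 891 = 3·294 + 9; 294 = 32·9 + 6; 9 = 1·6 + 3; 6 = 2·3 + 0. gcd = 3; 109 mod 3 = 1. No.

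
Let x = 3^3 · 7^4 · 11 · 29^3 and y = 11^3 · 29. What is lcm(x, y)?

2104398450693

max exponent per prime: 3^3 · 7^4 · 11^3 · 29^3 = 2104398450693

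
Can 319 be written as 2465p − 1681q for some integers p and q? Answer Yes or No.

gcd(2465, 1681): 2465 = 1·1681 + 784; 1681 = 2·784 + 113; 784 = 6·113 + 106; 113 = 1·106 + 7; 106 = 15·7 + 1; 7 = 7·1 + 0 → 1
1 divides 319, so a solution exists.

Yes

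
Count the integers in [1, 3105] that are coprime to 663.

1799

Prime factors of 663: 3, 13, 17. Count integers ≤ 3105 divisible by none of them.
By inclusion–exclusion: 3105 − ⌊3105/3⌋ − ⌊3105/13⌋ − ⌊3105/17⌋ + ⌊3105/39⌋ + ⌊3105/51⌋ + ⌊3105/221⌋ − ⌊3105/663⌋ = 1799.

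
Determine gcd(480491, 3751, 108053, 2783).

gcd(480491, 3751): 480491 = 128·3751 + 363; 3751 = 10·363 + 121; 363 = 3·121 + 0 → 121
gcd(121, 108053): 108053 = 893·121 + 0 → 121
gcd(121, 2783): 2783 = 23·121 + 0 → 121

121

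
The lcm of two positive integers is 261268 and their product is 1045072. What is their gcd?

4

From gcd × lcm = uv: gcd = 1045072 / 261268 = 4.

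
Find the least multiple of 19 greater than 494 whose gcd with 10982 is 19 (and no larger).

513

gcd(m, 10982) = 19 forces 19 | m; write m = 19s. Then gcd(19s, 19·578) = 19·gcd(s, 578), so need gcd(s, 578) = 1.
19s > 494 gives s ≥ 27. The least s ≥ 27 coprime to 578 is 27, so m = 19·27 = 513.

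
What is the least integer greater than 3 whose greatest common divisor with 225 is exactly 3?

6

225 = 3·75. Any m with gcd(m, 225) = 3 is a multiple of 3, say 3s, with s coprime to 75.
Need s > 3/3, so s ≥ 2. First s ≥ 2 with gcd(s, 75) = 1 is s = 2. Thus m = 3·2 = 6.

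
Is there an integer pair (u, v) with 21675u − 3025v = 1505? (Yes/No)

gcd(21675, 3025): 21675 = 7·3025 + 500; 3025 = 6·500 + 25; 500 = 20·25 + 0 → 25
25 does not divide 1505, so a solution does not exist.

No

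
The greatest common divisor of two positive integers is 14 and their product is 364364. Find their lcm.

26026

Since gcd(a,b)·lcm(a,b) = ab, lcm = 364364/14 = 26026.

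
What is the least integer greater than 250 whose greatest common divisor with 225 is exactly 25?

275

225 = 25·9. Any a with gcd(a, 225) = 25 is a multiple of 25, say 25s, with s coprime to 9.
Need s > 250/25, so s ≥ 11. First s ≥ 11 with gcd(s, 9) = 1 is s = 11. Thus a = 25·11 = 275.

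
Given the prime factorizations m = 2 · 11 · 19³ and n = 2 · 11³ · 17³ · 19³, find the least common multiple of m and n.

89704786754

max exponent per prime: 2 · 11³ · 17³ · 19³ = 89704786754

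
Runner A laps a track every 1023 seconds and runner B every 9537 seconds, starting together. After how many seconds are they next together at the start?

gcd first: 9537 = 9·1023 + 330; 1023 = 3·330 + 33; 330 = 10·33 + 0 → gcd = 33
lcm = 1023·9537/gcd = 9756351/33 = 295647

295647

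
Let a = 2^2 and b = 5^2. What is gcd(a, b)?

1

min exponent per shared prime: (none) = 1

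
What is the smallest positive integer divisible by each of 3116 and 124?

96596

3116 = 2² · 19 · 41; 124 = 2² · 31
max exponents: 2² · 19 · 31 · 41 = 96596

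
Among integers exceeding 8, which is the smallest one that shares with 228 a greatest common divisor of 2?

10

Multiples of 2 above 8: 2·5, 2·6, … . Need the cofactor coprime to 228/2 = 114.
Checking s = 5, 6, … the first with gcd(s, 114) = 1 is s = 5, giving 10.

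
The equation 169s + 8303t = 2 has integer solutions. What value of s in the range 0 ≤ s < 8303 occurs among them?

Reduce mod 8303: 169s ≡ 2 (mod 8303). With g = gcd(169, 8303) = 1 dividing 2, divide through: 169s ≡ 2 (mod 8303).
Since gcd(169, 8303) = 1, s ≡ 2·(169)⁻¹ ≡ 2260 (mod 8303). Smallest non-negative: 2260.

2260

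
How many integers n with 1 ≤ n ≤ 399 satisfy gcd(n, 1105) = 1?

1105 = 5·13·17. Inclusion–exclusion on these primes:
399 − ⌊399/5⌋ − ⌊399/13⌋ − ⌊399/17⌋ + ⌊399/65⌋ + ⌊399/85⌋ + ⌊399/221⌋ − ⌊399/1105⌋ = 278

278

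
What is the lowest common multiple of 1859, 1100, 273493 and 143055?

12021904451700

1859 = 11 · 13²; 1100 = 2² · 5² · 11; 273493 = 11 · 23² · 47; 143055 = 3² · 5 · 11 · 17²
lcm takes max exponent of each prime: 2² · 3² · 5² · 11 · 13² · 17² · 23² · 47 = 12021904451700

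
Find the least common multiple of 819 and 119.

gcd first: 819 = 6·119 + 105; 119 = 1·105 + 14; 105 = 7·14 + 7; 14 = 2·7 + 0 → gcd = 7
lcm = 819·119/gcd = 97461/7 = 13923

13923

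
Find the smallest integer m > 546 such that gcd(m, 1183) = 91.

1183 = 91·13. Any m with gcd(m, 1183) = 91 is a multiple of 91, say 91s, with s coprime to 13.
Need s > 546/91, so s ≥ 7. First s ≥ 7 with gcd(s, 13) = 1 is s = 7. Thus m = 91·7 = 637.

637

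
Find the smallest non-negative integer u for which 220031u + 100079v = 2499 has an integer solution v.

403

gcd(220031, 100079) = 119 (Euclid: 220031 = 2·100079 + 19873; 100079 = 5·19873 + 714; 19873 = 27·714 + 595; 714 = 1·595 + 119; 595 = 5·119 + 0), and 119 | 2499.
Extended Euclid: 220031·(-141) + 100079·(310) = 119. Scale by 21: u₀ = -2961.
General solution u = u₀ + 841t; reducing mod 841 gives u = 403 (and v = -886).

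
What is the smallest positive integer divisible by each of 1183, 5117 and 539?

1183 = 7 · 13²; 5117 = 7 · 17 · 43; 539 = 7² · 11
lcm takes max exponent of each prime: 7² · 11 · 13² · 17 · 43 = 66587521

66587521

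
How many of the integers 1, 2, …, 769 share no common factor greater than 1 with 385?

480

Prime factors of 385: 5, 7, 11. Count integers ≤ 769 divisible by none of them.
By inclusion–exclusion: 769 − ⌊769/5⌋ − ⌊769/7⌋ − ⌊769/11⌋ + ⌊769/35⌋ + ⌊769/55⌋ + ⌊769/77⌋ − ⌊769/385⌋ = 480.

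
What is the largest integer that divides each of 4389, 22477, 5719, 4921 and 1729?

133

4389 = 3 · 7 · 11 · 19; 22477 = 7 · 13² · 19; 5719 = 7 · 19 · 43; 4921 = 7 · 19 · 37; 1729 = 7 · 13 · 19
gcd takes min exponent of each prime: 7 · 19 = 133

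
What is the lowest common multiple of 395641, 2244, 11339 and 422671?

37655355316524

395641 = 17² · 37²; 2244 = 2² · 3 · 11 · 17; 11339 = 17 · 23 · 29; 422671 = 17 · 23² · 47
lcm takes max exponent of each prime: 2² · 3 · 11 · 17² · 23² · 29 · 37² · 47 = 37655355316524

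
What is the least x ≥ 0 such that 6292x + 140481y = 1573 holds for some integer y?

871

gcd(6292, 140481) = 121 (Euclid: 140481 = 22·6292 + 2057; 6292 = 3·2057 + 121; 2057 = 17·121 + 0), and 121 | 1573.
Extended Euclid: 6292·(67) + 140481·(-3) = 121. Scale by 13: x₀ = 871.
General solution x = x₀ + 1161t; reducing mod 1161 gives x = 871 (and y = -39).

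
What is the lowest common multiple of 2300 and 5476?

2300 = 2² · 5² · 23; 5476 = 2² · 37²
max exponents: 2² · 5² · 23 · 37² = 3148700

3148700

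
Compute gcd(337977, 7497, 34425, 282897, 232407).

gcd(337977, 7497): 337977 = 45·7497 + 612; 7497 = 12·612 + 153; 612 = 4·153 + 0 → 153
gcd(153, 34425): 34425 = 225·153 + 0 → 153
gcd(153, 282897): 282897 = 1849·153 + 0 → 153
gcd(153, 232407): 232407 = 1519·153 + 0 → 153

153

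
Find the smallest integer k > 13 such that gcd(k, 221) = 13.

26

221 = 13·17. Any k with gcd(k, 221) = 13 is a multiple of 13, say 13s, with s coprime to 17.
Need s > 13/13, so s ≥ 2. First s ≥ 2 with gcd(s, 17) = 1 is s = 2. Thus k = 13·2 = 26.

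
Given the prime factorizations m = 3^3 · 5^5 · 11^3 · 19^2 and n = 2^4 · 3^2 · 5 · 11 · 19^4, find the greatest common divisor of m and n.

min exponent per shared prime: 3^2 · 5 · 11 · 19^2 = 178695

178695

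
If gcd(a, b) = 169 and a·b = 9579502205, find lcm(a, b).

For any two positive integers, gcd × lcm equals their product. Hence lcm = 9579502205 / 169 = 56683445.

56683445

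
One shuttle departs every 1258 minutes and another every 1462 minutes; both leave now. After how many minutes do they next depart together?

54094

gcd first: 1462 = 1·1258 + 204; 1258 = 6·204 + 34; 204 = 6·34 + 0 → gcd = 34
lcm = 1258·1462/gcd = 1839196/34 = 54094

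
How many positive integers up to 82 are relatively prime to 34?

Prime factors of 34: 2, 17. Count integers ≤ 82 divisible by none of them.
By inclusion–exclusion: 82 − ⌊82/2⌋ − ⌊82/17⌋ + ⌊82/34⌋ = 39.

39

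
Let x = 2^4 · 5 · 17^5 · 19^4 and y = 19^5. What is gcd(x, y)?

min exponent per shared prime: 19^4 = 130321

130321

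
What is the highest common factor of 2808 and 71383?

13

2808 = 2³ · 3³ · 13
71383 = 13 · 17² · 19
Common: 13 = 13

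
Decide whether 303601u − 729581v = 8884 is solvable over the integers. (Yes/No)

No

gcd(303601, 729581): 729581 = 2·303601 + 122379; 303601 = 2·122379 + 58843; 122379 = 2·58843 + 4693; 58843 = 12·4693 + 2527; 4693 = 1·2527 + 2166; 2527 = 1·2166 + 361; 2166 = 6·361 + 0 → 361
361 does not divide 8884, so a solution does not exist.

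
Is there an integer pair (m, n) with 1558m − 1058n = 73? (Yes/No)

gcd(1558, 1058): 1558 = 1·1058 + 500; 1058 = 2·500 + 58; 500 = 8·58 + 36; 58 = 1·36 + 22; 36 = 1·22 + 14; 22 = 1·14 + 8; 14 = 1·8 + 6; 8 = 1·6 + 2; 6 = 3·2 + 0 → 2
2 does not divide 73, so a solution does not exist.

No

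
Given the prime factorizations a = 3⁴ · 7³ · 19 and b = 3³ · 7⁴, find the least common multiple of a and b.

3695139

max exponent per prime: 3⁴ · 7⁴ · 19 = 3695139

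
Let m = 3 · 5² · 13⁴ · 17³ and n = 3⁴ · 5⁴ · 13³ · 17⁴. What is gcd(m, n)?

809539575

min exponent per shared prime: 3 · 5² · 13³ · 17³ = 809539575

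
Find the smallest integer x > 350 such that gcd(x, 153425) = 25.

375

Multiples of 25 above 350: 25·15, 25·16, … . Need the cofactor coprime to 153425/25 = 6137.
Checking s = 15, 16, … the first with gcd(s, 6137) = 1 is s = 15, giving 375.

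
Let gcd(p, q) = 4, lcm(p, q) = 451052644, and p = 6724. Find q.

268324

Using pq = gcd(p,q)·lcm(p,q) = 4·451052644 = 1804210576, we get q = 1804210576/6724 = 268324.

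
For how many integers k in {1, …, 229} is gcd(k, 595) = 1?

148

Prime factors of 595: 5, 7, 17. Count integers ≤ 229 divisible by none of them.
By inclusion–exclusion: 229 − ⌊229/5⌋ − ⌊229/7⌋ − ⌊229/17⌋ + ⌊229/35⌋ + ⌊229/85⌋ + ⌊229/119⌋ − ⌊229/595⌋ = 148.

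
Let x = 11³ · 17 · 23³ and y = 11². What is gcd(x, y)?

121

min exponent per shared prime: 11² = 121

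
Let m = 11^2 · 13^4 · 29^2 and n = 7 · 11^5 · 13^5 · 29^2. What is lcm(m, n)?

352025580347441

max exponent per prime: 7 · 11^5 · 13^5 · 29^2 = 352025580347441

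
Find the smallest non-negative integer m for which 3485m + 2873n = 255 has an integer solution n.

99

Euclid: 3485 = 1·2873 + 612; 2873 = 4·612 + 425; 612 = 1·425 + 187; 425 = 2·187 + 51; 187 = 3·51 + 34; 51 = 1·34 + 17; 34 = 2·17 + 0 → gcd = 17; 255 = 17·15.
Back-substitution yields 3485·(-61) + 2873·(74) = 17, so one solution is m = -61·15 = -915, n = 74·15 = 1110.
Solutions in m differ by 2873/17 = 169; the one in [0, 169) is -915 mod 169 = 99.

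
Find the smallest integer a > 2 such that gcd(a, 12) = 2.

12 = 2·6. Any a with gcd(a, 12) = 2 is a multiple of 2, say 2s, with s coprime to 6.
Need s > 2/2, so s ≥ 2. First s ≥ 2 with gcd(s, 6) = 1 is s = 5. Thus a = 2·5 = 10.

10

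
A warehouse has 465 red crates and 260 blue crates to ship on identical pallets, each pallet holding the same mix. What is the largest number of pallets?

5

Euclid: 465 = 1·260 + 205; 260 = 1·205 + 55; 205 = 3·55 + 40; 55 = 1·40 + 15; 40 = 2·15 + 10; 15 = 1·10 + 5; 10 = 2·5 + 0. Last nonzero remainder: 5.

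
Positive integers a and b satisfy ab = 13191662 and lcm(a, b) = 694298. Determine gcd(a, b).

19

gcd·lcm = product, so gcd = 13191662/694298 = 19.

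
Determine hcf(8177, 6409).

8177 = 13 · 17 · 37
6409 = 13 · 17 · 29
Common: 13 · 17 = 221

221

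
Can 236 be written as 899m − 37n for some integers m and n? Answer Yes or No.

Yes

By Bézout, 899m − 37n = 236 has integer solutions iff gcd(899, 37) | 236.
Euclid: 899 = 24·37 + 11; 37 = 3·11 + 4; 11 = 2·4 + 3; 4 = 1·3 + 1; 3 = 3·1 + 0. gcd = 1; 236 mod 1 = 0. Yes.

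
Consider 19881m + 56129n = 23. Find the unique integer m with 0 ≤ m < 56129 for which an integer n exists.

gcd(19881, 56129) = 1 (Euclid: 56129 = 2·19881 + 16367; 19881 = 1·16367 + 3514; 16367 = 4·3514 + 2311; 3514 = 1·2311 + 1203; 2311 = 1·1203 + 1108; 1203 = 1·1108 + 95; 1108 = 11·95 + 63; 95 = 1·63 + 32; 63 = 1·32 + 31; 32 = 1·31 + 1; 31 = 31·1 + 0), and 1 | 23.
Extended Euclid: 19881·(1773) + 56129·(-628) = 1. Scale by 23: m₀ = 40779.
General solution m = m₀ + 56129t; reducing mod 56129 gives m = 40779 (and n = -14444).

40779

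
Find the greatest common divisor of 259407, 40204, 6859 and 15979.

gcd(259407, 40204): 259407 = 6·40204 + 18183; 40204 = 2·18183 + 3838; 18183 = 4·3838 + 2831; 3838 = 1·2831 + 1007; 2831 = 2·1007 + 817; 1007 = 1·817 + 190; 817 = 4·190 + 57; 190 = 3·57 + 19; 57 = 3·19 + 0 → 19
gcd(19, 6859): 6859 = 361·19 + 0 → 19
gcd(19, 15979): 15979 = 841·19 + 0 → 19

19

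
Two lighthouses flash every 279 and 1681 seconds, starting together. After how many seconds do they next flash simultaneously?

468999

279 = 3² · 31; 1681 = 41²
max exponents: 3² · 31 · 41² = 468999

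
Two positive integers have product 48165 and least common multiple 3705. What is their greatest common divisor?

13

gcd·lcm = product, so gcd = 48165/3705 = 13.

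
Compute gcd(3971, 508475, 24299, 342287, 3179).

11

gcd(3971, 508475): 508475 = 128·3971 + 187; 3971 = 21·187 + 44; 187 = 4·44 + 11; 44 = 4·11 + 0 → 11
gcd(11, 24299): 24299 = 2209·11 + 0 → 11
gcd(11, 342287): 342287 = 31117·11 + 0 → 11
gcd(11, 3179): 3179 = 289·11 + 0 → 11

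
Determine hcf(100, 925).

25

Euclid: 925 = 9·100 + 25; 100 = 4·25 + 0. Last nonzero remainder: 25.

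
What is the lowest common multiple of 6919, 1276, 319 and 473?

6919 = 11 · 17 · 37; 1276 = 2² · 11 · 29; 319 = 11 · 29; 473 = 11 · 43
lcm takes max exponent of each prime: 2² · 11 · 17 · 29 · 37 · 43 = 34511972

34511972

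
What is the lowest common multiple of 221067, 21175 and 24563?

221067 = 3² · 7 · 11² · 29; 21175 = 5² · 7 · 11²; 24563 = 7 · 11² · 29
lcm takes max exponent of each prime: 3² · 5² · 7 · 11² · 29 = 5526675

5526675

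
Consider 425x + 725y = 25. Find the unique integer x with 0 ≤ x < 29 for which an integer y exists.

12

gcd(425, 725) = 25 (Euclid: 725 = 1·425 + 300; 425 = 1·300 + 125; 300 = 2·125 + 50; 125 = 2·50 + 25; 50 = 2·25 + 0), and 25 | 25.
Extended Euclid: 425·(12) + 725·(-7) = 25. Scale by 1: x₀ = 12.
General solution x = x₀ + 29t; reducing mod 29 gives x = 12 (and y = -7).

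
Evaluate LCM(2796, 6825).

6360900

gcd first: 6825 = 2·2796 + 1233; 2796 = 2·1233 + 330; 1233 = 3·330 + 243; 330 = 1·243 + 87; 243 = 2·87 + 69; 87 = 1·69 + 18; 69 = 3·18 + 15; 18 = 1·15 + 3; 15 = 5·3 + 0 → gcd = 3
lcm = 2796·6825/gcd = 19082700/3 = 6360900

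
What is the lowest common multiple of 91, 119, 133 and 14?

58786

lcm(91, 119) = 91·119/gcd = 10829/7 = 1547
lcm(1547, 133) = 1547·133/gcd = 205751/7 = 29393
lcm(29393, 14) = 29393·14/gcd = 411502/7 = 58786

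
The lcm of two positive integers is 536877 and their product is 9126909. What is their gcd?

gcd·lcm = product, so gcd = 9126909/536877 = 17.

17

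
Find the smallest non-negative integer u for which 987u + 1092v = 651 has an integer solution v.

gcd(987, 1092) = 21 (Euclid: 1092 = 1·987 + 105; 987 = 9·105 + 42; 105 = 2·42 + 21; 42 = 2·21 + 0), and 21 | 651.
Extended Euclid: 987·(-21) + 1092·(19) = 21. Scale by 31: u₀ = -651.
General solution u = u₀ + 52t; reducing mod 52 gives u = 25 (and v = -22).

25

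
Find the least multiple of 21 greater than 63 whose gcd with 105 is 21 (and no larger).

105 = 21·5. Any x with gcd(x, 105) = 21 is a multiple of 21, say 21s, with s coprime to 5.
Need s > 63/21, so s ≥ 4. First s ≥ 4 with gcd(s, 5) = 1 is s = 4. Thus x = 21·4 = 84.

84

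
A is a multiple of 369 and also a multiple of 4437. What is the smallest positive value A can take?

369 = 3² · 41; 4437 = 3² · 17 · 29
max exponents: 3² · 17 · 29 · 41 = 181917

181917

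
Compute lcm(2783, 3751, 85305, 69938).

lcm(2783, 3751) = 2783·3751/gcd = 10439033/121 = 86273
lcm(86273, 85305) = 86273·85305/gcd = 7359518265/121 = 60822465
lcm(60822465, 69938) = 60822465·69938/gcd = 4253801557170/121 = 35155384770

35155384770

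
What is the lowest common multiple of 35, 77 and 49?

lcm(35, 77) = 35·77/gcd = 2695/7 = 385
lcm(385, 49) = 385·49/gcd = 18865/7 = 2695

2695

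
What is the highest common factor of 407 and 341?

407 = 11 · 37
341 = 11 · 31
Common: 11 = 11

11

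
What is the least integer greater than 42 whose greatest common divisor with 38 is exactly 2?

44

Multiples of 2 above 42: 2·22, 2·23, … . Need the cofactor coprime to 38/2 = 19.
Checking s = 22, 23, … the first with gcd(s, 19) = 1 is s = 22, giving 44.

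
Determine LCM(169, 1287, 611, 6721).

lcm(169, 1287) = 169·1287/gcd = 217503/13 = 16731
lcm(16731, 611) = 16731·611/gcd = 10222641/13 = 786357
lcm(786357, 6721) = 786357·6721/gcd = 5285105397/6721 = 786357

786357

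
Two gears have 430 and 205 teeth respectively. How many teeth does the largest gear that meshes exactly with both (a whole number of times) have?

Euclid: 430 = 2·205 + 20; 205 = 10·20 + 5; 20 = 4·5 + 0. Last nonzero remainder: 5.

5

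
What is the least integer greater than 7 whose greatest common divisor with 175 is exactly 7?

14

175 = 7·25. Any m with gcd(m, 175) = 7 is a multiple of 7, say 7s, with s coprime to 25.
Need s > 7/7, so s ≥ 2. First s ≥ 2 with gcd(s, 25) = 1 is s = 2. Thus m = 7·2 = 14.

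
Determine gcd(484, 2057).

Euclid: 2057 = 4·484 + 121; 484 = 4·121 + 0. Last nonzero remainder: 121.

121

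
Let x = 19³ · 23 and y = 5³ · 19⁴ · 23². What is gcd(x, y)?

157757

min exponent per shared prime: 19³ · 23 = 157757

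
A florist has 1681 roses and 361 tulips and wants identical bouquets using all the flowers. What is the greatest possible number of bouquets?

1

Euclid: 1681 = 4·361 + 237; 361 = 1·237 + 124; 237 = 1·124 + 113; 124 = 1·113 + 11; 113 = 10·11 + 3; 11 = 3·3 + 2; 3 = 1·2 + 1; 2 = 2·1 + 0. Last nonzero remainder: 1.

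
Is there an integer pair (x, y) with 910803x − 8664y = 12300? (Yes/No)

By Bézout, 910803x − 8664y = 12300 has integer solutions iff gcd(910803, 8664) | 12300.
Euclid: 910803 = 105·8664 + 1083; 8664 = 8·1083 + 0. gcd = 1083; 12300 mod 1083 = 387. No.

No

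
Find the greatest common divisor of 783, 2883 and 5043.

3

783 = 3³ · 29; 2883 = 3 · 31²; 5043 = 3 · 41²
gcd takes min exponent of each prime: 3 = 3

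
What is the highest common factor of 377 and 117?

Euclid: 377 = 3·117 + 26; 117 = 4·26 + 13; 26 = 2·13 + 0. Last nonzero remainder: 13.

13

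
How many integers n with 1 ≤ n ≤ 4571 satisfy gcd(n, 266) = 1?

1856

266 = 2·7·19. Inclusion–exclusion on these primes:
4571 − ⌊4571/2⌋ − ⌊4571/7⌋ − ⌊4571/19⌋ + ⌊4571/14⌋ + ⌊4571/38⌋ + ⌊4571/133⌋ − ⌊4571/266⌋ = 1856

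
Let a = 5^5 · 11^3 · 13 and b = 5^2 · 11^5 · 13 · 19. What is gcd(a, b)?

432575

min exponent per shared prime: 5^2 · 11^3 · 13 = 432575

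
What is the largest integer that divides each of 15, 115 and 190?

15 = 3 · 5; 115 = 5 · 23; 190 = 2 · 5 · 19
gcd takes min exponent of each prime: 5 = 5

5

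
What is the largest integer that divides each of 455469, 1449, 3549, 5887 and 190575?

gcd(455469, 1449): 455469 = 314·1449 + 483; 1449 = 3·483 + 0 → 483
gcd(483, 3549): 3549 = 7·483 + 168; 483 = 2·168 + 147; 168 = 1·147 + 21; 147 = 7·21 + 0 → 21
gcd(21, 5887): 5887 = 280·21 + 7; 21 = 3·7 + 0 → 7
gcd(7, 190575): 190575 = 27225·7 + 0 → 7

7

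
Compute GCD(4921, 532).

133

Euclid: 4921 = 9·532 + 133; 532 = 4·133 + 0. Last nonzero remainder: 133.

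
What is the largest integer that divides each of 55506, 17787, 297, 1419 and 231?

33

gcd(55506, 17787): 55506 = 3·17787 + 2145; 17787 = 8·2145 + 627; 2145 = 3·627 + 264; 627 = 2·264 + 99; 264 = 2·99 + 66; 99 = 1·66 + 33; 66 = 2·33 + 0 → 33
gcd(33, 297): 297 = 9·33 + 0 → 33
gcd(33, 1419): 1419 = 43·33 + 0 → 33
gcd(33, 231): 231 = 7·33 + 0 → 33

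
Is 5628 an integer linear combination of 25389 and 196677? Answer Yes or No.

By Bézout, 25389p − 196677q = 5628 has integer solutions iff gcd(25389, 196677) | 5628.
Euclid: 196677 = 7·25389 + 18954; 25389 = 1·18954 + 6435; 18954 = 2·6435 + 6084; 6435 = 1·6084 + 351; 6084 = 17·351 + 117; 351 = 3·117 + 0. gcd = 117; 5628 mod 117 = 12. No.

No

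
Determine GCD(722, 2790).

2

Euclid: 2790 = 3·722 + 624; 722 = 1·624 + 98; 624 = 6·98 + 36; 98 = 2·36 + 26; 36 = 1·26 + 10; 26 = 2·10 + 6; 10 = 1·6 + 4; 6 = 1·4 + 2; 4 = 2·2 + 0. Last nonzero remainder: 2.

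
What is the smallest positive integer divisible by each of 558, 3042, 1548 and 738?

332508852

558 = 2 · 3² · 31; 3042 = 2 · 3² · 13²; 1548 = 2² · 3² · 43; 738 = 2 · 3² · 41
lcm takes max exponent of each prime: 2² · 3² · 13² · 31 · 41 · 43 = 332508852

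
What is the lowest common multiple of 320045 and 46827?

123857415

gcd first: 320045 = 6·46827 + 39083; 46827 = 1·39083 + 7744; 39083 = 5·7744 + 363; 7744 = 21·363 + 121; 363 = 3·121 + 0 → gcd = 121
lcm = 320045·46827/gcd = 14986747215/121 = 123857415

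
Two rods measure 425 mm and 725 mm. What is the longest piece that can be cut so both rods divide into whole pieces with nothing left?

25

Euclid: 725 = 1·425 + 300; 425 = 1·300 + 125; 300 = 2·125 + 50; 125 = 2·50 + 25; 50 = 2·25 + 0. Last nonzero remainder: 25.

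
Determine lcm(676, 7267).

gcd first: 7267 = 10·676 + 507; 676 = 1·507 + 169; 507 = 3·169 + 0 → gcd = 169
lcm = 676·7267/gcd = 4912492/169 = 29068

29068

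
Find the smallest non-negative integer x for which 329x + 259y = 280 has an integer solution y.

4

gcd(329, 259) = 7 (Euclid: 329 = 1·259 + 70; 259 = 3·70 + 49; 70 = 1·49 + 21; 49 = 2·21 + 7; 21 = 3·7 + 0), and 7 | 280.
Extended Euclid: 329·(-11) + 259·(14) = 7. Scale by 40: x₀ = -440.
General solution x = x₀ + 37t; reducing mod 37 gives x = 4 (and y = -4).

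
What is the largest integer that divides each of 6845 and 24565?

Euclid: 24565 = 3·6845 + 4030; 6845 = 1·4030 + 2815; 4030 = 1·2815 + 1215; 2815 = 2·1215 + 385; 1215 = 3·385 + 60; 385 = 6·60 + 25; 60 = 2·25 + 10; 25 = 2·10 + 5; 10 = 2·5 + 0. Last nonzero remainder: 5.

5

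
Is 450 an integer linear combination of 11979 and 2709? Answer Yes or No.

gcd(11979, 2709): 11979 = 4·2709 + 1143; 2709 = 2·1143 + 423; 1143 = 2·423 + 297; 423 = 1·297 + 126; 297 = 2·126 + 45; 126 = 2·45 + 36; 45 = 1·36 + 9; 36 = 4·9 + 0 → 9
9 divides 450, so a solution exists.

Yes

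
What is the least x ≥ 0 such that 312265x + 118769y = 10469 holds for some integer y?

51

gcd(312265, 118769) = 361 (Euclid: 312265 = 2·118769 + 74727; 118769 = 1·74727 + 44042; 74727 = 1·44042 + 30685; 44042 = 1·30685 + 13357; 30685 = 2·13357 + 3971; 13357 = 3·3971 + 1444; 3971 = 2·1444 + 1083; 1444 = 1·1083 + 361; 1083 = 3·361 + 0), and 361 | 10469.
Extended Euclid: 312265·(-89) + 118769·(234) = 361. Scale by 29: x₀ = -2581.
General solution x = x₀ + 329t; reducing mod 329 gives x = 51 (and y = -134).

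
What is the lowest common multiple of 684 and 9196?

82764

684 = 2² · 3² · 19; 9196 = 2² · 11² · 19
max exponents: 2² · 3² · 11² · 19 = 82764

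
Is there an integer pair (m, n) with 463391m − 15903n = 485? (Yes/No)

gcd(463391, 15903): 463391 = 29·15903 + 2204; 15903 = 7·2204 + 475; 2204 = 4·475 + 304; 475 = 1·304 + 171; 304 = 1·171 + 133; 171 = 1·133 + 38; 133 = 3·38 + 19; 38 = 2·19 + 0 → 19
19 does not divide 485, so a solution does not exist.

No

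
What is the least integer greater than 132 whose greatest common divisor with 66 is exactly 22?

154

gcd(x, 66) = 22 forces 22 | x; write x = 22s. Then gcd(22s, 22·3) = 22·gcd(s, 3), so need gcd(s, 3) = 1.
22s > 132 gives s ≥ 7. The least s ≥ 7 coprime to 3 is 7, so x = 22·7 = 154.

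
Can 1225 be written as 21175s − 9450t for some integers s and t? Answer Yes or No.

Yes

By Bézout, 21175s − 9450t = 1225 has integer solutions iff gcd(21175, 9450) | 1225.
Euclid: 21175 = 2·9450 + 2275; 9450 = 4·2275 + 350; 2275 = 6·350 + 175; 350 = 2·175 + 0. gcd = 175; 1225 mod 175 = 0. Yes.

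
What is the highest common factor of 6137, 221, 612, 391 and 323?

gcd(6137, 221): 6137 = 27·221 + 170; 221 = 1·170 + 51; 170 = 3·51 + 17; 51 = 3·17 + 0 → 17
gcd(17, 612): 612 = 36·17 + 0 → 17
gcd(17, 391): 391 = 23·17 + 0 → 17
gcd(17, 323): 323 = 19·17 + 0 → 17

17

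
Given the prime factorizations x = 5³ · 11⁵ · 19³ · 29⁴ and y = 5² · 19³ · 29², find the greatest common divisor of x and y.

min exponent per shared prime: 5² · 19³ · 29² = 144210475

144210475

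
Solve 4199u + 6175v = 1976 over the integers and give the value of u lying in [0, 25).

Euclid: 6175 = 1·4199 + 1976; 4199 = 2·1976 + 247; 1976 = 8·247 + 0 → gcd = 247; 1976 = 247·8.
Back-substitution yields 4199·(3) + 6175·(-2) = 247, so one solution is u = 3·8 = 24, v = -2·8 = -16.
Solutions in u differ by 6175/247 = 25; the one in [0, 25) is 24 mod 25 = 24.

24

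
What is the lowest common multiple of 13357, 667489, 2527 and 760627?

13357 = 19² · 37; 667489 = 19² · 43²; 2527 = 7 · 19²; 760627 = 7² · 19² · 43
lcm takes max exponent of each prime: 7² · 19² · 37 · 43² = 1210157557

1210157557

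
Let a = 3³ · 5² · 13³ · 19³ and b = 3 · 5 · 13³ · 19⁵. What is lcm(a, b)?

max exponent per prime: 3³ · 5² · 13³ · 19⁵ = 3671992914525

3671992914525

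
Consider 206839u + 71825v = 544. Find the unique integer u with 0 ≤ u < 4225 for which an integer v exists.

1996

Euclid: 206839 = 2·71825 + 63189; 71825 = 1·63189 + 8636; 63189 = 7·8636 + 2737; 8636 = 3·2737 + 425; 2737 = 6·425 + 187; 425 = 2·187 + 51; 187 = 3·51 + 34; 51 = 1·34 + 17; 34 = 2·17 + 0 → gcd = 17; 544 = 17·32.
Back-substitution yields 206839·(-1522) + 71825·(4383) = 17, so one solution is u = -1522·32 = -48704, v = 4383·32 = 140256.
Solutions in u differ by 71825/17 = 4225; the one in [0, 4225) is -48704 mod 4225 = 1996.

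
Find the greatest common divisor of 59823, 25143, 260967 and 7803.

867

gcd(59823, 25143): 59823 = 2·25143 + 9537; 25143 = 2·9537 + 6069; 9537 = 1·6069 + 3468; 6069 = 1·3468 + 2601; 3468 = 1·2601 + 867; 2601 = 3·867 + 0 → 867
gcd(867, 260967): 260967 = 301·867 + 0 → 867
gcd(867, 7803): 7803 = 9·867 + 0 → 867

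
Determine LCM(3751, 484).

15004

gcd first: 3751 = 7·484 + 363; 484 = 1·363 + 121; 363 = 3·121 + 0 → gcd = 121
lcm = 3751·484/gcd = 1815484/121 = 15004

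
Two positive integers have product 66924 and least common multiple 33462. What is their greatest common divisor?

2

From gcd × lcm = uv: gcd = 66924 / 33462 = 2.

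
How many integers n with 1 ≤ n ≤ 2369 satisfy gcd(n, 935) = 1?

Prime factors of 935: 5, 11, 17. Count integers ≤ 2369 divisible by none of them.
By inclusion–exclusion: 2369 − ⌊2369/5⌋ − ⌊2369/11⌋ − ⌊2369/17⌋ + ⌊2369/55⌋ + ⌊2369/85⌋ + ⌊2369/187⌋ − ⌊2369/935⌋ = 1622.

1622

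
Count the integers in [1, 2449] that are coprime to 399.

1326

399 = 3·7·19. Inclusion–exclusion on these primes:
2449 − ⌊2449/3⌋ − ⌊2449/7⌋ − ⌊2449/19⌋ + ⌊2449/21⌋ + ⌊2449/57⌋ + ⌊2449/133⌋ − ⌊2449/399⌋ = 1326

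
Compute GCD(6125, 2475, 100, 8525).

gcd(6125, 2475): 6125 = 2·2475 + 1175; 2475 = 2·1175 + 125; 1175 = 9·125 + 50; 125 = 2·50 + 25; 50 = 2·25 + 0 → 25
gcd(25, 100): 100 = 4·25 + 0 → 25
gcd(25, 8525): 8525 = 341·25 + 0 → 25

25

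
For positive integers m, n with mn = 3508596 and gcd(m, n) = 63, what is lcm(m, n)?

gcd·lcm = product, so lcm = 3508596/63 = 55692.

55692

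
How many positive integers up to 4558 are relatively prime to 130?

1683

130 = 2·5·13. Inclusion–exclusion on these primes:
4558 − ⌊4558/2⌋ − ⌊4558/5⌋ − ⌊4558/13⌋ + ⌊4558/10⌋ + ⌊4558/26⌋ + ⌊4558/65⌋ − ⌊4558/130⌋ = 1683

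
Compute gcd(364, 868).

28

364 = 2² · 7 · 13
868 = 2² · 7 · 31
Common: 2² · 7 = 28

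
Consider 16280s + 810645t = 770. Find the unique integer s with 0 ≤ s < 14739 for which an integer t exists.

11851

Euclid: 810645 = 49·16280 + 12925; 16280 = 1·12925 + 3355; 12925 = 3·3355 + 2860; 3355 = 1·2860 + 495; 2860 = 5·495 + 385; 495 = 1·385 + 110; 385 = 3·110 + 55; 110 = 2·55 + 0 → gcd = 55; 770 = 55·14.
Back-substitution yields 16280·(-6523) + 810645·(131) = 55, so one solution is s = -6523·14 = -91322, t = 131·14 = 1834.
Solutions in s differ by 810645/55 = 14739; the one in [0, 14739) is -91322 mod 14739 = 11851.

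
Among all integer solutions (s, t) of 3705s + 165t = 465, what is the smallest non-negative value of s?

4

Reduce mod 165: 3705s ≡ 465 (mod 165). With g = gcd(3705, 165) = 15 dividing 465, divide through: 247s ≡ 31 (mod 11).
Since gcd(247, 11) = 1, s ≡ 31·(247)⁻¹ ≡ 4 (mod 11). Smallest non-negative: 4.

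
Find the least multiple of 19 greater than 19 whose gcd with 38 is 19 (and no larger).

Multiples of 19 above 19: 19·2, 19·3, … . Need the cofactor coprime to 38/19 = 2.
Checking s = 2, 3, … the first with gcd(s, 2) = 1 is s = 3, giving 57.

57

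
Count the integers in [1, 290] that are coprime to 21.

166

Prime factors of 21: 3, 7. Count integers ≤ 290 divisible by none of them.
By inclusion–exclusion: 290 − ⌊290/3⌋ − ⌊290/7⌋ + ⌊290/21⌋ = 166.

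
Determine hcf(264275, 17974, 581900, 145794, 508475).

11

gcd(264275, 17974): 264275 = 14·17974 + 12639; 17974 = 1·12639 + 5335; 12639 = 2·5335 + 1969; 5335 = 2·1969 + 1397; 1969 = 1·1397 + 572; 1397 = 2·572 + 253; 572 = 2·253 + 66; 253 = 3·66 + 55; 66 = 1·55 + 11; 55 = 5·11 + 0 → 11
gcd(11, 581900): 581900 = 52900·11 + 0 → 11
gcd(11, 145794): 145794 = 13254·11 + 0 → 11
gcd(11, 508475): 508475 = 46225·11 + 0 → 11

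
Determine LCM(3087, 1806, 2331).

9822834

3087 = 3² · 7³; 1806 = 2 · 3 · 7 · 43; 2331 = 3² · 7 · 37
lcm takes max exponent of each prime: 2 · 3² · 7³ · 37 · 43 = 9822834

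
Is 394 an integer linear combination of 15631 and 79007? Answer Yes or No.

gcd(15631, 79007): 79007 = 5·15631 + 852; 15631 = 18·852 + 295; 852 = 2·295 + 262; 295 = 1·262 + 33; 262 = 7·33 + 31; 33 = 1·31 + 2; 31 = 15·2 + 1; 2 = 2·1 + 0 → 1
1 divides 394, so a solution exists.

Yes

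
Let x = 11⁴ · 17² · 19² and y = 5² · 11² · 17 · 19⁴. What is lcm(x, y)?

13785515023225

max exponent per prime: 5² · 11⁴ · 17² · 19⁴ = 13785515023225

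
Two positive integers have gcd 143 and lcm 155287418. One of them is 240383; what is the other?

a·b = gcd·lcm = 143·155287418 = 22206100774, so b = 22206100774/240383 = 92378.

92378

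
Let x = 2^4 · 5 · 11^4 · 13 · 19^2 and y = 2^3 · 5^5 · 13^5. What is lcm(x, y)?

98121619674650000

max exponent per prime: 2^4 · 5^5 · 11^4 · 13^5 · 19^2 = 98121619674650000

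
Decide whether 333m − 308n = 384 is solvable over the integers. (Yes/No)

gcd(333, 308): 333 = 1·308 + 25; 308 = 12·25 + 8; 25 = 3·8 + 1; 8 = 8·1 + 0 → 1
1 divides 384, so a solution exists.

Yes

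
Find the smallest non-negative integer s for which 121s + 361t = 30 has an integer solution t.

Reduce mod 361: 121s ≡ 30 (mod 361). With g = gcd(121, 361) = 1 dividing 30, divide through: 121s ≡ 30 (mod 361).
Since gcd(121, 361) = 1, s ≡ 30·(121)⁻¹ ≡ 45 (mod 361). Smallest non-negative: 45.

45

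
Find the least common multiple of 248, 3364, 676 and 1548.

lcm(248, 3364) = 248·3364/gcd = 834272/4 = 208568
lcm(208568, 676) = 208568·676/gcd = 140991968/4 = 35247992
lcm(35247992, 1548) = 35247992·1548/gcd = 54563891616/4 = 13640972904

13640972904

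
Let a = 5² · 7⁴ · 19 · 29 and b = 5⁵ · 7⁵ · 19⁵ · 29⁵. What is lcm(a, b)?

2667461844734097053125

max exponent per prime: 5⁵ · 7⁵ · 19⁵ · 29⁵ = 2667461844734097053125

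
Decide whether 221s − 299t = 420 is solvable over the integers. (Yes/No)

By Bézout, 221s − 299t = 420 has integer solutions iff gcd(221, 299) | 420.
Euclid: 299 = 1·221 + 78; 221 = 2·78 + 65; 78 = 1·65 + 13; 65 = 5·13 + 0. gcd = 13; 420 mod 13 = 4. No.

No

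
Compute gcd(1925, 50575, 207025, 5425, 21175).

gcd(1925, 50575): 50575 = 26·1925 + 525; 1925 = 3·525 + 350; 525 = 1·350 + 175; 350 = 2·175 + 0 → 175
gcd(175, 207025): 207025 = 1183·175 + 0 → 175
gcd(175, 5425): 5425 = 31·175 + 0 → 175
gcd(175, 21175): 21175 = 121·175 + 0 → 175

175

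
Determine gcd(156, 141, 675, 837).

3

156 = 2² · 3 · 13; 141 = 3 · 47; 675 = 3³ · 5²; 837 = 3³ · 31
gcd takes min exponent of each prime: 3 = 3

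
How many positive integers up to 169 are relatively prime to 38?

81

Prime factors of 38: 2, 19. Count integers ≤ 169 divisible by none of them.
By inclusion–exclusion: 169 − ⌊169/2⌋ − ⌊169/19⌋ + ⌊169/38⌋ = 81.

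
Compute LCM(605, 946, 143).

676390

lcm(605, 946) = 605·946/gcd = 572330/11 = 52030
lcm(52030, 143) = 52030·143/gcd = 7440290/11 = 676390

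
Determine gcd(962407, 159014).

962407 = 19 · 37³
159014 = 2 · 43³
Common: 1 = 1

1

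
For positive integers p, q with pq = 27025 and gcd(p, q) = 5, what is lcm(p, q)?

Since gcd(p,q)·lcm(p,q) = pq, lcm = 27025/5 = 5405.

5405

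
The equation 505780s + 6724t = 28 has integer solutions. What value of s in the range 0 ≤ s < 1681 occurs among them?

Reduce mod 6724: 505780s ≡ 28 (mod 6724). With g = gcd(505780, 6724) = 4 dividing 28, divide through: 126445s ≡ 7 (mod 1681).
Since gcd(126445, 1681) = 1, s ≡ 7·(126445)⁻¹ ≡ 786 (mod 1681). Smallest non-negative: 786.

786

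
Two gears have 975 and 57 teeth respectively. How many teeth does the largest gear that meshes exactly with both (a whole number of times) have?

975 = 3 · 5² · 13
57 = 3 · 19
Common: 3 = 3

3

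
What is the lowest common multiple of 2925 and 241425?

3138525

gcd first: 241425 = 82·2925 + 1575; 2925 = 1·1575 + 1350; 1575 = 1·1350 + 225; 1350 = 6·225 + 0 → gcd = 225
lcm = 2925·241425/gcd = 706168125/225 = 3138525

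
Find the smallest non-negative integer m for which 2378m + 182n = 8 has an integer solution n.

gcd(2378, 182) = 2 (Euclid: 2378 = 13·182 + 12; 182 = 15·12 + 2; 12 = 6·2 + 0), and 2 | 8.
Extended Euclid: 2378·(-15) + 182·(196) = 2. Scale by 4: m₀ = -60.
General solution m = m₀ + 91t; reducing mod 91 gives m = 31 (and n = -405).

31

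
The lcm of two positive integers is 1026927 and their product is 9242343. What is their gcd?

From gcd × lcm = uv: gcd = 9242343 / 1026927 = 9.

9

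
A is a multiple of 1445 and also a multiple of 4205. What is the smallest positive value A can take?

1215245

1445 = 5 · 17²; 4205 = 5 · 29²
max exponents: 5 · 17² · 29² = 1215245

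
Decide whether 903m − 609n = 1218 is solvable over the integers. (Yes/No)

Yes

By Bézout, 903m − 609n = 1218 has integer solutions iff gcd(903, 609) | 1218.
Euclid: 903 = 1·609 + 294; 609 = 2·294 + 21; 294 = 14·21 + 0. gcd = 21; 1218 mod 21 = 0. Yes.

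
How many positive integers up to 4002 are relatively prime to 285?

2022

285 = 3·5·19. Inclusion–exclusion on these primes:
4002 − ⌊4002/3⌋ − ⌊4002/5⌋ − ⌊4002/19⌋ + ⌊4002/15⌋ + ⌊4002/57⌋ + ⌊4002/95⌋ − ⌊4002/285⌋ = 2022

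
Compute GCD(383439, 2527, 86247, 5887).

7

gcd(383439, 2527): 383439 = 151·2527 + 1862; 2527 = 1·1862 + 665; 1862 = 2·665 + 532; 665 = 1·532 + 133; 532 = 4·133 + 0 → 133
gcd(133, 86247): 86247 = 648·133 + 63; 133 = 2·63 + 7; 63 = 9·7 + 0 → 7
gcd(7, 5887): 5887 = 841·7 + 0 → 7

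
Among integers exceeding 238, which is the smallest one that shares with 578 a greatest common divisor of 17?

Multiples of 17 above 238: 17·15, 17·16, … . Need the cofactor coprime to 578/17 = 34.
Checking s = 15, 16, … the first with gcd(s, 34) = 1 is s = 15, giving 255.

255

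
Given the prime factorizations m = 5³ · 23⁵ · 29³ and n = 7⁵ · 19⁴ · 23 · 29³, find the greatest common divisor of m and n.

min exponent per shared prime: 23 · 29³ = 560947

560947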